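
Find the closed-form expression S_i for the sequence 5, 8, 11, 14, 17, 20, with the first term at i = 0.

Check differences: 8 - 5 = 3
11 - 8 = 3
Common difference d = 3.
First term a = 5.
Formula: S_i = 5 + 3*i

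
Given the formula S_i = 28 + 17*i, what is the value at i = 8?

S_8 = 28 + 17*8 = 28 + 136 = 164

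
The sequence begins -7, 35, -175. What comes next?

Ratios: 35 / -7 = -5.0
This is a geometric sequence with common ratio r = -5.
Next term = -175 * -5 = 875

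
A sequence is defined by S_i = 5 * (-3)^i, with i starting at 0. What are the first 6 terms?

This is a geometric sequence.
i=0: S_0 = 5 * (-3)^0 = 5
i=1: S_1 = 5 * (-3)^1 = -15
i=2: S_2 = 5 * (-3)^2 = 45
i=3: S_3 = 5 * (-3)^3 = -135
i=4: S_4 = 5 * (-3)^4 = 405
i=5: S_5 = 5 * (-3)^5 = -1215
The first 6 terms are: [5, -15, 45, -135, 405, -1215]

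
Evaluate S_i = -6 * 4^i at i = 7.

S_7 = -6 * 4^7 = -6 * 16384 = -98304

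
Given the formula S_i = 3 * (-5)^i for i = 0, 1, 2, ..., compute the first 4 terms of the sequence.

This is a geometric sequence.
i=0: S_0 = 3 * (-5)^0 = 3
i=1: S_1 = 3 * (-5)^1 = -15
i=2: S_2 = 3 * (-5)^2 = 75
i=3: S_3 = 3 * (-5)^3 = -375
The first 4 terms are: [3, -15, 75, -375]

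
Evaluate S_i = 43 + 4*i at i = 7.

S_7 = 43 + 4*7 = 43 + 28 = 71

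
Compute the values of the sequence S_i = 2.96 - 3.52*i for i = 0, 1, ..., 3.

This is an arithmetic sequence.
i=0: S_0 = 2.96 + -3.52*0 = 2.96
i=1: S_1 = 2.96 + -3.52*1 = -0.56
i=2: S_2 = 2.96 + -3.52*2 = -4.08
i=3: S_3 = 2.96 + -3.52*3 = -7.6
The first 4 terms are: [2.96, -0.56, -4.08, -7.6]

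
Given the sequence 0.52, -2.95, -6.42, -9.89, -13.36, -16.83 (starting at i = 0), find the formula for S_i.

Check differences: -2.95 - 0.52 = -3.47
-6.42 - -2.95 = -3.47
Common difference d = -3.47.
First term a = 0.52.
Formula: S_i = 0.52 - 3.47*i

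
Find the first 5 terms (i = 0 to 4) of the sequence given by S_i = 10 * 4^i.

This is a geometric sequence.
i=0: S_0 = 10 * 4^0 = 10
i=1: S_1 = 10 * 4^1 = 40
i=2: S_2 = 10 * 4^2 = 160
i=3: S_3 = 10 * 4^3 = 640
i=4: S_4 = 10 * 4^4 = 2560
The first 5 terms are: [10, 40, 160, 640, 2560]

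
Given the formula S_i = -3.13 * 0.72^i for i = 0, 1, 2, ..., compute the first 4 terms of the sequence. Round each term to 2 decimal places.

This is a geometric sequence.
i=0: S_0 = -3.13 * 0.72^0 = -3.13
i=1: S_1 = -3.13 * 0.72^1 ≈ -2.25
i=2: S_2 = -3.13 * 0.72^2 ≈ -1.62
i=3: S_3 = -3.13 * 0.72^3 ≈ -1.17
The first 4 terms are: [-3.13, -2.25, -1.62, -1.17]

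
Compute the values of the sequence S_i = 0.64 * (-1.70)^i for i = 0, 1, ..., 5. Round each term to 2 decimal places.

This is a geometric sequence.
i=0: S_0 = 0.64 * (-1.7)^0 = 0.64
i=1: S_1 = 0.64 * (-1.7)^1 ≈ -1.09
i=2: S_2 = 0.64 * (-1.7)^2 ≈ 1.85
i=3: S_3 = 0.64 * (-1.7)^3 ≈ -3.14
i=4: S_4 = 0.64 * (-1.7)^4 ≈ 5.35
i=5: S_5 = 0.64 * (-1.7)^5 ≈ -9.09
The first 6 terms are: [0.64, -1.09, 1.85, -3.14, 5.35, -9.09]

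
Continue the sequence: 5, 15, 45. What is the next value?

Ratios: 15 / 5 = 3.0
This is a geometric sequence with common ratio r = 3.
Next term = 45 * 3 = 135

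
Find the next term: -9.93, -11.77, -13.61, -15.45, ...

Differences: -11.77 - -9.93 = -1.84
This is an arithmetic sequence with common difference d = -1.84.
Next term = -15.45 + -1.84 = -17.29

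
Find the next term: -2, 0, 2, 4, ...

Differences: 0 - -2 = 2
This is an arithmetic sequence with common difference d = 2.
Next term = 4 + 2 = 6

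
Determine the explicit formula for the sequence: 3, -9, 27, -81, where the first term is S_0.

Check ratios: -9 / 3 = -3.0
Common ratio r = -3.
First term a = 3.
Formula: S_i = 3 * (-3)^i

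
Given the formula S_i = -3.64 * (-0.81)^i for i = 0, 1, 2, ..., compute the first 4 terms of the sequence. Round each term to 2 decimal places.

This is a geometric sequence.
i=0: S_0 = -3.64 * (-0.81)^0 = -3.64
i=1: S_1 = -3.64 * (-0.81)^1 ≈ 2.95
i=2: S_2 = -3.64 * (-0.81)^2 ≈ -2.39
i=3: S_3 = -3.64 * (-0.81)^3 ≈ 1.93
The first 4 terms are: [-3.64, 2.95, -2.39, 1.93]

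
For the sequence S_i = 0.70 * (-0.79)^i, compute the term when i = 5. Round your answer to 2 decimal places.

S_5 = 0.7 * (-0.79)^5 ≈ 0.7 * -0.3077 ≈ -0.22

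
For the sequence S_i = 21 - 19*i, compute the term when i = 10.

S_10 = 21 + -19*10 = 21 + -190 = -169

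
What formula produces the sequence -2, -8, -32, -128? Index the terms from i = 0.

Check ratios: -8 / -2 = 4.0
Common ratio r = 4.
First term a = -2.
Formula: S_i = -2 * 4^i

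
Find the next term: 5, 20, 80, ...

Ratios: 20 / 5 = 4.0
This is a geometric sequence with common ratio r = 4.
Next term = 80 * 4 = 320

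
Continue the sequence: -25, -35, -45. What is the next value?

Differences: -35 - -25 = -10
This is an arithmetic sequence with common difference d = -10.
Next term = -45 + -10 = -55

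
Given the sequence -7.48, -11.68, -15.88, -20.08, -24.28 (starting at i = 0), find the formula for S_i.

Check differences: -11.68 - -7.48 = -4.2
-15.88 - -11.68 = -4.2
Common difference d = -4.2.
First term a = -7.48.
Formula: S_i = -7.48 - 4.20*i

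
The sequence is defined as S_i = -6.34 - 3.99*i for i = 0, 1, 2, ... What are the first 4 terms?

This is an arithmetic sequence.
i=0: S_0 = -6.34 + -3.99*0 = -6.34
i=1: S_1 = -6.34 + -3.99*1 = -10.33
i=2: S_2 = -6.34 + -3.99*2 = -14.32
i=3: S_3 = -6.34 + -3.99*3 = -18.31
The first 4 terms are: [-6.34, -10.33, -14.32, -18.31]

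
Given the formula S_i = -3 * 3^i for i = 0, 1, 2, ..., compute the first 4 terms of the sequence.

This is a geometric sequence.
i=0: S_0 = -3 * 3^0 = -3
i=1: S_1 = -3 * 3^1 = -9
i=2: S_2 = -3 * 3^2 = -27
i=3: S_3 = -3 * 3^3 = -81
The first 4 terms are: [-3, -9, -27, -81]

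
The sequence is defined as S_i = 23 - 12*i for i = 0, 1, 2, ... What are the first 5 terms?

This is an arithmetic sequence.
i=0: S_0 = 23 + -12*0 = 23
i=1: S_1 = 23 + -12*1 = 11
i=2: S_2 = 23 + -12*2 = -1
i=3: S_3 = 23 + -12*3 = -13
i=4: S_4 = 23 + -12*4 = -25
The first 5 terms are: [23, 11, -1, -13, -25]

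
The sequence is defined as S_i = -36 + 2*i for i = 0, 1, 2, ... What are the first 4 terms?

This is an arithmetic sequence.
i=0: S_0 = -36 + 2*0 = -36
i=1: S_1 = -36 + 2*1 = -34
i=2: S_2 = -36 + 2*2 = -32
i=3: S_3 = -36 + 2*3 = -30
The first 4 terms are: [-36, -34, -32, -30]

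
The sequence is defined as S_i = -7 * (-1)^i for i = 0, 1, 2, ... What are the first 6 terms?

This is a geometric sequence.
i=0: S_0 = -7 * (-1)^0 = -7
i=1: S_1 = -7 * (-1)^1 = 7
i=2: S_2 = -7 * (-1)^2 = -7
i=3: S_3 = -7 * (-1)^3 = 7
i=4: S_4 = -7 * (-1)^4 = -7
i=5: S_5 = -7 * (-1)^5 = 7
The first 6 terms are: [-7, 7, -7, 7, -7, 7]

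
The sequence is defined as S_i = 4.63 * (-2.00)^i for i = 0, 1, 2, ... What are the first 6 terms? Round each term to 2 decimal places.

This is a geometric sequence.
i=0: S_0 = 4.63 * (-2.0)^0 = 4.63
i=1: S_1 = 4.63 * (-2.0)^1 = -9.26
i=2: S_2 = 4.63 * (-2.0)^2 = 18.52
i=3: S_3 = 4.63 * (-2.0)^3 = -37.04
i=4: S_4 = 4.63 * (-2.0)^4 = 74.08
i=5: S_5 = 4.63 * (-2.0)^5 = -148.16
The first 6 terms are: [4.63, -9.26, 18.52, -37.04, 74.08, -148.16]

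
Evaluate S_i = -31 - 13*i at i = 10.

S_10 = -31 + -13*10 = -31 + -130 = -161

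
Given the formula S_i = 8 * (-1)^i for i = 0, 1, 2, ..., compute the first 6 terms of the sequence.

This is a geometric sequence.
i=0: S_0 = 8 * (-1)^0 = 8
i=1: S_1 = 8 * (-1)^1 = -8
i=2: S_2 = 8 * (-1)^2 = 8
i=3: S_3 = 8 * (-1)^3 = -8
i=4: S_4 = 8 * (-1)^4 = 8
i=5: S_5 = 8 * (-1)^5 = -8
The first 6 terms are: [8, -8, 8, -8, 8, -8]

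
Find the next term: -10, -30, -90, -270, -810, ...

Ratios: -30 / -10 = 3.0
This is a geometric sequence with common ratio r = 3.
Next term = -810 * 3 = -2430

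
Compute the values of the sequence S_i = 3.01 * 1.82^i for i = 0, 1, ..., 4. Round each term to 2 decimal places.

This is a geometric sequence.
i=0: S_0 = 3.01 * 1.82^0 = 3.01
i=1: S_1 = 3.01 * 1.82^1 ≈ 5.48
i=2: S_2 = 3.01 * 1.82^2 ≈ 9.97
i=3: S_3 = 3.01 * 1.82^3 ≈ 18.15
i=4: S_4 = 3.01 * 1.82^4 ≈ 33.03
The first 5 terms are: [3.01, 5.48, 9.97, 18.15, 33.03]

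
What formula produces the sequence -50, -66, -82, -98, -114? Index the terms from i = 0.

Check differences: -66 - -50 = -16
-82 - -66 = -16
Common difference d = -16.
First term a = -50.
Formula: S_i = -50 - 16*i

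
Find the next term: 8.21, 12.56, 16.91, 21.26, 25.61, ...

Differences: 12.56 - 8.21 = 4.35
This is an arithmetic sequence with common difference d = 4.35.
Next term = 25.61 + 4.35 = 29.96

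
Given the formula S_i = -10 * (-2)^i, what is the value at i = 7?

S_7 = -10 * (-2)^7 = -10 * -128 = 1280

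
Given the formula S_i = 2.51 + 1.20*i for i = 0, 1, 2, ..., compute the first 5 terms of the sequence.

This is an arithmetic sequence.
i=0: S_0 = 2.51 + 1.2*0 = 2.51
i=1: S_1 = 2.51 + 1.2*1 = 3.71
i=2: S_2 = 2.51 + 1.2*2 = 4.91
i=3: S_3 = 2.51 + 1.2*3 = 6.11
i=4: S_4 = 2.51 + 1.2*4 = 7.31
The first 5 terms are: [2.51, 3.71, 4.91, 6.11, 7.31]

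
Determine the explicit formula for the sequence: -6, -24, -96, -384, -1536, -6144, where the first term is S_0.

Check ratios: -24 / -6 = 4.0
Common ratio r = 4.
First term a = -6.
Formula: S_i = -6 * 4^i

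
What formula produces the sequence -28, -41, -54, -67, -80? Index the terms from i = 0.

Check differences: -41 - -28 = -13
-54 - -41 = -13
Common difference d = -13.
First term a = -28.
Formula: S_i = -28 - 13*i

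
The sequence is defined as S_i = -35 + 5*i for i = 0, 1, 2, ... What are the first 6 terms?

This is an arithmetic sequence.
i=0: S_0 = -35 + 5*0 = -35
i=1: S_1 = -35 + 5*1 = -30
i=2: S_2 = -35 + 5*2 = -25
i=3: S_3 = -35 + 5*3 = -20
i=4: S_4 = -35 + 5*4 = -15
i=5: S_5 = -35 + 5*5 = -10
The first 6 terms are: [-35, -30, -25, -20, -15, -10]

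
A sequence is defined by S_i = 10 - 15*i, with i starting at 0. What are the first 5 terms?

This is an arithmetic sequence.
i=0: S_0 = 10 + -15*0 = 10
i=1: S_1 = 10 + -15*1 = -5
i=2: S_2 = 10 + -15*2 = -20
i=3: S_3 = 10 + -15*3 = -35
i=4: S_4 = 10 + -15*4 = -50
The first 5 terms are: [10, -5, -20, -35, -50]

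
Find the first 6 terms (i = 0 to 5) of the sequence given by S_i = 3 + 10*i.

This is an arithmetic sequence.
i=0: S_0 = 3 + 10*0 = 3
i=1: S_1 = 3 + 10*1 = 13
i=2: S_2 = 3 + 10*2 = 23
i=3: S_3 = 3 + 10*3 = 33
i=4: S_4 = 3 + 10*4 = 43
i=5: S_5 = 3 + 10*5 = 53
The first 6 terms are: [3, 13, 23, 33, 43, 53]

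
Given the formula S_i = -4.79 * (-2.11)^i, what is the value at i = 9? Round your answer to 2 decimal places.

S_9 = -4.79 * (-2.11)^9 ≈ -4.79 * -828.9763 ≈ 3970.8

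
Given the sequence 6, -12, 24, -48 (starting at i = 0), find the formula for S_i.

Check ratios: -12 / 6 = -2.0
Common ratio r = -2.
First term a = 6.
Formula: S_i = 6 * (-2)^i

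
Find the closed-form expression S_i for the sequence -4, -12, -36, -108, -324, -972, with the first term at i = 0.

Check ratios: -12 / -4 = 3.0
Common ratio r = 3.
First term a = -4.
Formula: S_i = -4 * 3^i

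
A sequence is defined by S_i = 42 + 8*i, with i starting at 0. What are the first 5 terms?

This is an arithmetic sequence.
i=0: S_0 = 42 + 8*0 = 42
i=1: S_1 = 42 + 8*1 = 50
i=2: S_2 = 42 + 8*2 = 58
i=3: S_3 = 42 + 8*3 = 66
i=4: S_4 = 42 + 8*4 = 74
The first 5 terms are: [42, 50, 58, 66, 74]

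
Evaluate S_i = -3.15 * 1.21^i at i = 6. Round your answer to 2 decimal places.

S_6 = -3.15 * 1.21^6 ≈ -3.15 * 3.1384 ≈ -9.89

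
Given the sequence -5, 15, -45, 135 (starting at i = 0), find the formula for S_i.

Check ratios: 15 / -5 = -3.0
Common ratio r = -3.
First term a = -5.
Formula: S_i = -5 * (-3)^i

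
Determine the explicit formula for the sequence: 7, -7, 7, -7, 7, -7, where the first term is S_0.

Check ratios: -7 / 7 = -1.0
Common ratio r = -1.
First term a = 7.
Formula: S_i = 7 * (-1)^i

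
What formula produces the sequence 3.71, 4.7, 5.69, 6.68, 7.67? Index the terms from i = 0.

Check differences: 4.7 - 3.71 = 0.99
5.69 - 4.7 = 0.99
Common difference d = 0.99.
First term a = 3.71.
Formula: S_i = 3.71 + 0.99*i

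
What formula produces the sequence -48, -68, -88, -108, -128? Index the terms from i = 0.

Check differences: -68 - -48 = -20
-88 - -68 = -20
Common difference d = -20.
First term a = -48.
Formula: S_i = -48 - 20*i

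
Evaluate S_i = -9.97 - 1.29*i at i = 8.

S_8 = -9.97 + -1.29*8 = -9.97 + -10.32 = -20.29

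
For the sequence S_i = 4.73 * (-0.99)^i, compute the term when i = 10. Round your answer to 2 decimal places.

S_10 = 4.73 * (-0.99)^10 ≈ 4.73 * 0.9044 ≈ 4.28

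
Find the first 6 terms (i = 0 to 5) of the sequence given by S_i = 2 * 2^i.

This is a geometric sequence.
i=0: S_0 = 2 * 2^0 = 2
i=1: S_1 = 2 * 2^1 = 4
i=2: S_2 = 2 * 2^2 = 8
i=3: S_3 = 2 * 2^3 = 16
i=4: S_4 = 2 * 2^4 = 32
i=5: S_5 = 2 * 2^5 = 64
The first 6 terms are: [2, 4, 8, 16, 32, 64]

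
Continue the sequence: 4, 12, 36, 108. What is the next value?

Ratios: 12 / 4 = 3.0
This is a geometric sequence with common ratio r = 3.
Next term = 108 * 3 = 324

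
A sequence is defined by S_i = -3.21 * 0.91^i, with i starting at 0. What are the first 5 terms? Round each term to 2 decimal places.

This is a geometric sequence.
i=0: S_0 = -3.21 * 0.91^0 = -3.21
i=1: S_1 = -3.21 * 0.91^1 ≈ -2.92
i=2: S_2 = -3.21 * 0.91^2 ≈ -2.66
i=3: S_3 = -3.21 * 0.91^3 ≈ -2.42
i=4: S_4 = -3.21 * 0.91^4 ≈ -2.2
The first 5 terms are: [-3.21, -2.92, -2.66, -2.42, -2.2]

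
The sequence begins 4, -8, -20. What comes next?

Differences: -8 - 4 = -12
This is an arithmetic sequence with common difference d = -12.
Next term = -20 + -12 = -32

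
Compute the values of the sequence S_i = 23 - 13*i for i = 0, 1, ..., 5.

This is an arithmetic sequence.
i=0: S_0 = 23 + -13*0 = 23
i=1: S_1 = 23 + -13*1 = 10
i=2: S_2 = 23 + -13*2 = -3
i=3: S_3 = 23 + -13*3 = -16
i=4: S_4 = 23 + -13*4 = -29
i=5: S_5 = 23 + -13*5 = -42
The first 6 terms are: [23, 10, -3, -16, -29, -42]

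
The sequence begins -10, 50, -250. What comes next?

Ratios: 50 / -10 = -5.0
This is a geometric sequence with common ratio r = -5.
Next term = -250 * -5 = 1250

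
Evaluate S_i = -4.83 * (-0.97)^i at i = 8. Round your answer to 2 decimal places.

S_8 = -4.83 * (-0.97)^8 ≈ -4.83 * 0.7837 ≈ -3.79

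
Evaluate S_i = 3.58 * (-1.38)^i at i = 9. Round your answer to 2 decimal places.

S_9 = 3.58 * (-1.38)^9 ≈ 3.58 * -18.1515 ≈ -64.98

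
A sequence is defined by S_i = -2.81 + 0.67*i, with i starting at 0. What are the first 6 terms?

This is an arithmetic sequence.
i=0: S_0 = -2.81 + 0.67*0 = -2.81
i=1: S_1 = -2.81 + 0.67*1 = -2.14
i=2: S_2 = -2.81 + 0.67*2 = -1.47
i=3: S_3 = -2.81 + 0.67*3 = -0.8
i=4: S_4 = -2.81 + 0.67*4 = -0.13
i=5: S_5 = -2.81 + 0.67*5 = 0.54
The first 6 terms are: [-2.81, -2.14, -1.47, -0.8, -0.13, 0.54]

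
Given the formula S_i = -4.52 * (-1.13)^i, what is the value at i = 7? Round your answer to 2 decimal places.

S_7 = -4.52 * (-1.13)^7 ≈ -4.52 * -2.3526 ≈ 10.63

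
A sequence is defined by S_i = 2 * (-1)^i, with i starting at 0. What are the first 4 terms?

This is a geometric sequence.
i=0: S_0 = 2 * (-1)^0 = 2
i=1: S_1 = 2 * (-1)^1 = -2
i=2: S_2 = 2 * (-1)^2 = 2
i=3: S_3 = 2 * (-1)^3 = -2
The first 4 terms are: [2, -2, 2, -2]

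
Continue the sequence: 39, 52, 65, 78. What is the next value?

Differences: 52 - 39 = 13
This is an arithmetic sequence with common difference d = 13.
Next term = 78 + 13 = 91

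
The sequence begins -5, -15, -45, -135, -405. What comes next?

Ratios: -15 / -5 = 3.0
This is a geometric sequence with common ratio r = 3.
Next term = -405 * 3 = -1215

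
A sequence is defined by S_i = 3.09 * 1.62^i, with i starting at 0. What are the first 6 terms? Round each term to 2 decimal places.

This is a geometric sequence.
i=0: S_0 = 3.09 * 1.62^0 = 3.09
i=1: S_1 = 3.09 * 1.62^1 ≈ 5.01
i=2: S_2 = 3.09 * 1.62^2 ≈ 8.11
i=3: S_3 = 3.09 * 1.62^3 ≈ 13.14
i=4: S_4 = 3.09 * 1.62^4 ≈ 21.28
i=5: S_5 = 3.09 * 1.62^5 ≈ 34.48
The first 6 terms are: [3.09, 5.01, 8.11, 13.14, 21.28, 34.48]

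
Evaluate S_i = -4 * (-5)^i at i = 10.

S_10 = -4 * (-5)^10 = -4 * 9765625 = -39062500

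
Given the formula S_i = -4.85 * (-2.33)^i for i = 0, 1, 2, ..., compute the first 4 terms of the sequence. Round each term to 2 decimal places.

This is a geometric sequence.
i=0: S_0 = -4.85 * (-2.33)^0 = -4.85
i=1: S_1 = -4.85 * (-2.33)^1 ≈ 11.3
i=2: S_2 = -4.85 * (-2.33)^2 ≈ -26.33
i=3: S_3 = -4.85 * (-2.33)^3 ≈ 61.35
The first 4 terms are: [-4.85, 11.3, -26.33, 61.35]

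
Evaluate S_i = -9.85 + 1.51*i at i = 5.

S_5 = -9.85 + 1.51*5 = -9.85 + 7.55 = -2.3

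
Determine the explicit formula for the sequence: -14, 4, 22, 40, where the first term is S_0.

Check differences: 4 - -14 = 18
22 - 4 = 18
Common difference d = 18.
First term a = -14.
Formula: S_i = -14 + 18*i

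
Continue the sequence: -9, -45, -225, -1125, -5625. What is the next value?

Ratios: -45 / -9 = 5.0
This is a geometric sequence with common ratio r = 5.
Next term = -5625 * 5 = -28125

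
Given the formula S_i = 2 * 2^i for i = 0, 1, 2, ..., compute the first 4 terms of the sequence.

This is a geometric sequence.
i=0: S_0 = 2 * 2^0 = 2
i=1: S_1 = 2 * 2^1 = 4
i=2: S_2 = 2 * 2^2 = 8
i=3: S_3 = 2 * 2^3 = 16
The first 4 terms are: [2, 4, 8, 16]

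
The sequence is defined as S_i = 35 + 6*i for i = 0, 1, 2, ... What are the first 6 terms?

This is an arithmetic sequence.
i=0: S_0 = 35 + 6*0 = 35
i=1: S_1 = 35 + 6*1 = 41
i=2: S_2 = 35 + 6*2 = 47
i=3: S_3 = 35 + 6*3 = 53
i=4: S_4 = 35 + 6*4 = 59
i=5: S_5 = 35 + 6*5 = 65
The first 6 terms are: [35, 41, 47, 53, 59, 65]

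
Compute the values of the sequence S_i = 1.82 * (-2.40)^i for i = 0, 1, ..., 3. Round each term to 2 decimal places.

This is a geometric sequence.
i=0: S_0 = 1.82 * (-2.4)^0 = 1.82
i=1: S_1 = 1.82 * (-2.4)^1 ≈ -4.37
i=2: S_2 = 1.82 * (-2.4)^2 ≈ 10.48
i=3: S_3 = 1.82 * (-2.4)^3 ≈ -25.16
The first 4 terms are: [1.82, -4.37, 10.48, -25.16]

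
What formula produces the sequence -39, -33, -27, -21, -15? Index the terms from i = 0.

Check differences: -33 - -39 = 6
-27 - -33 = 6
Common difference d = 6.
First term a = -39.
Formula: S_i = -39 + 6*i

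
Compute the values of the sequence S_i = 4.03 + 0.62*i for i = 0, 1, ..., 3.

This is an arithmetic sequence.
i=0: S_0 = 4.03 + 0.62*0 = 4.03
i=1: S_1 = 4.03 + 0.62*1 = 4.65
i=2: S_2 = 4.03 + 0.62*2 = 5.27
i=3: S_3 = 4.03 + 0.62*3 = 5.89
The first 4 terms are: [4.03, 4.65, 5.27, 5.89]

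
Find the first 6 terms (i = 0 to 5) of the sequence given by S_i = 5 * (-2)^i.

This is a geometric sequence.
i=0: S_0 = 5 * (-2)^0 = 5
i=1: S_1 = 5 * (-2)^1 = -10
i=2: S_2 = 5 * (-2)^2 = 20
i=3: S_3 = 5 * (-2)^3 = -40
i=4: S_4 = 5 * (-2)^4 = 80
i=5: S_5 = 5 * (-2)^5 = -160
The first 6 terms are: [5, -10, 20, -40, 80, -160]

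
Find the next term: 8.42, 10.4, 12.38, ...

Differences: 10.4 - 8.42 = 1.98
This is an arithmetic sequence with common difference d = 1.98.
Next term = 12.38 + 1.98 = 14.36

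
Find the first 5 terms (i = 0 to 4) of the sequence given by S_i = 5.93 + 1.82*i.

This is an arithmetic sequence.
i=0: S_0 = 5.93 + 1.82*0 = 5.93
i=1: S_1 = 5.93 + 1.82*1 = 7.75
i=2: S_2 = 5.93 + 1.82*2 = 9.57
i=3: S_3 = 5.93 + 1.82*3 = 11.39
i=4: S_4 = 5.93 + 1.82*4 = 13.21
The first 5 terms are: [5.93, 7.75, 9.57, 11.39, 13.21]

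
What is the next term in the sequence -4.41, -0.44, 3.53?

Differences: -0.44 - -4.41 = 3.97
This is an arithmetic sequence with common difference d = 3.97.
Next term = 3.53 + 3.97 = 7.5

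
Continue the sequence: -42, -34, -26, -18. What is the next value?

Differences: -34 - -42 = 8
This is an arithmetic sequence with common difference d = 8.
Next term = -18 + 8 = -10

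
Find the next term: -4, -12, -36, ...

Ratios: -12 / -4 = 3.0
This is a geometric sequence with common ratio r = 3.
Next term = -36 * 3 = -108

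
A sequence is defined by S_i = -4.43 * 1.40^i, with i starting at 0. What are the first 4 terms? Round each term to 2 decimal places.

This is a geometric sequence.
i=0: S_0 = -4.43 * 1.4^0 = -4.43
i=1: S_1 = -4.43 * 1.4^1 ≈ -6.2
i=2: S_2 = -4.43 * 1.4^2 ≈ -8.68
i=3: S_3 = -4.43 * 1.4^3 ≈ -12.16
The first 4 terms are: [-4.43, -6.2, -8.68, -12.16]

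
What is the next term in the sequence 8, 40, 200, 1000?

Ratios: 40 / 8 = 5.0
This is a geometric sequence with common ratio r = 5.
Next term = 1000 * 5 = 5000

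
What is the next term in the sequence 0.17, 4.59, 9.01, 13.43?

Differences: 4.59 - 0.17 = 4.42
This is an arithmetic sequence with common difference d = 4.42.
Next term = 13.43 + 4.42 = 17.85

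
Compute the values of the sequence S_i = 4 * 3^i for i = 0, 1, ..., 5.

This is a geometric sequence.
i=0: S_0 = 4 * 3^0 = 4
i=1: S_1 = 4 * 3^1 = 12
i=2: S_2 = 4 * 3^2 = 36
i=3: S_3 = 4 * 3^3 = 108
i=4: S_4 = 4 * 3^4 = 324
i=5: S_5 = 4 * 3^5 = 972
The first 6 terms are: [4, 12, 36, 108, 324, 972]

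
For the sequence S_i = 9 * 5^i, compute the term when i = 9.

S_9 = 9 * 5^9 = 9 * 1953125 = 17578125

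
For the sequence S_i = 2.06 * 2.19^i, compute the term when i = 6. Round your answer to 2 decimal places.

S_6 = 2.06 * 2.19^6 ≈ 2.06 * 110.3227 ≈ 227.26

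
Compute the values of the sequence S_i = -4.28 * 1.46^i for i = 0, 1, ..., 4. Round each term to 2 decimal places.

This is a geometric sequence.
i=0: S_0 = -4.28 * 1.46^0 = -4.28
i=1: S_1 = -4.28 * 1.46^1 ≈ -6.25
i=2: S_2 = -4.28 * 1.46^2 ≈ -9.12
i=3: S_3 = -4.28 * 1.46^3 ≈ -13.32
i=4: S_4 = -4.28 * 1.46^4 ≈ -19.45
The first 5 terms are: [-4.28, -6.25, -9.12, -13.32, -19.45]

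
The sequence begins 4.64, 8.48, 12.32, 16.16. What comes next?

Differences: 8.48 - 4.64 = 3.84
This is an arithmetic sequence with common difference d = 3.84.
Next term = 16.16 + 3.84 = 20.0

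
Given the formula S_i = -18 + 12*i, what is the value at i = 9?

S_9 = -18 + 12*9 = -18 + 108 = 90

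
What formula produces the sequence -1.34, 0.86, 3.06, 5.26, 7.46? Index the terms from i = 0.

Check differences: 0.86 - -1.34 = 2.2
3.06 - 0.86 = 2.2
Common difference d = 2.2.
First term a = -1.34.
Formula: S_i = -1.34 + 2.20*i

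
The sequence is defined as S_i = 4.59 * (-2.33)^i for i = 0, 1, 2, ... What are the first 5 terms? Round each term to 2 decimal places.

This is a geometric sequence.
i=0: S_0 = 4.59 * (-2.33)^0 = 4.59
i=1: S_1 = 4.59 * (-2.33)^1 ≈ -10.69
i=2: S_2 = 4.59 * (-2.33)^2 ≈ 24.92
i=3: S_3 = 4.59 * (-2.33)^3 ≈ -58.06
i=4: S_4 = 4.59 * (-2.33)^4 ≈ 135.28
The first 5 terms are: [4.59, -10.69, 24.92, -58.06, 135.28]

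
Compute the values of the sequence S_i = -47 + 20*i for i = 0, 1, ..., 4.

This is an arithmetic sequence.
i=0: S_0 = -47 + 20*0 = -47
i=1: S_1 = -47 + 20*1 = -27
i=2: S_2 = -47 + 20*2 = -7
i=3: S_3 = -47 + 20*3 = 13
i=4: S_4 = -47 + 20*4 = 33
The first 5 terms are: [-47, -27, -7, 13, 33]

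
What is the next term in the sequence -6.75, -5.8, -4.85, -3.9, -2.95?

Differences: -5.8 - -6.75 = 0.95
This is an arithmetic sequence with common difference d = 0.95.
Next term = -2.95 + 0.95 = -2.0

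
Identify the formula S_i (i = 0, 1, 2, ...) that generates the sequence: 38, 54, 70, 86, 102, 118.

Check differences: 54 - 38 = 16
70 - 54 = 16
Common difference d = 16.
First term a = 38.
Formula: S_i = 38 + 16*i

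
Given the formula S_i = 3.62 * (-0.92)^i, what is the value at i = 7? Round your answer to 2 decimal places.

S_7 = 3.62 * (-0.92)^7 ≈ 3.62 * -0.5578 ≈ -2.02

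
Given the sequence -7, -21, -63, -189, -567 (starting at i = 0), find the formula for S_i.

Check ratios: -21 / -7 = 3.0
Common ratio r = 3.
First term a = -7.
Formula: S_i = -7 * 3^i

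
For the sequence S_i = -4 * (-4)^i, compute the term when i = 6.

S_6 = -4 * (-4)^6 = -4 * 4096 = -16384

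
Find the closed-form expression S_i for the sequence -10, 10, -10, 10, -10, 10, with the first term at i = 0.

Check ratios: 10 / -10 = -1.0
Common ratio r = -1.
First term a = -10.
Formula: S_i = -10 * (-1)^i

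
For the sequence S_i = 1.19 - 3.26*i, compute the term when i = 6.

S_6 = 1.19 + -3.26*6 = 1.19 + -19.56 = -18.37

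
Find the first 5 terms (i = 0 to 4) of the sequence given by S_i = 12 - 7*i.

This is an arithmetic sequence.
i=0: S_0 = 12 + -7*0 = 12
i=1: S_1 = 12 + -7*1 = 5
i=2: S_2 = 12 + -7*2 = -2
i=3: S_3 = 12 + -7*3 = -9
i=4: S_4 = 12 + -7*4 = -16
The first 5 terms are: [12, 5, -2, -9, -16]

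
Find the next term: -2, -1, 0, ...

Differences: -1 - -2 = 1
This is an arithmetic sequence with common difference d = 1.
Next term = 0 + 1 = 1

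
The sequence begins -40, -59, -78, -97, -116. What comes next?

Differences: -59 - -40 = -19
This is an arithmetic sequence with common difference d = -19.
Next term = -116 + -19 = -135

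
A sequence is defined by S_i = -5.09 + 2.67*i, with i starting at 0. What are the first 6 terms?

This is an arithmetic sequence.
i=0: S_0 = -5.09 + 2.67*0 = -5.09
i=1: S_1 = -5.09 + 2.67*1 = -2.42
i=2: S_2 = -5.09 + 2.67*2 = 0.25
i=3: S_3 = -5.09 + 2.67*3 = 2.92
i=4: S_4 = -5.09 + 2.67*4 = 5.59
i=5: S_5 = -5.09 + 2.67*5 = 8.26
The first 6 terms are: [-5.09, -2.42, 0.25, 2.92, 5.59, 8.26]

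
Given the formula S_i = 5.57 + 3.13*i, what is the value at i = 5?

S_5 = 5.57 + 3.13*5 = 5.57 + 15.65 = 21.22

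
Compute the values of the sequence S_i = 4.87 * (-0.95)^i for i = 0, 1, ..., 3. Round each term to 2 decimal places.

This is a geometric sequence.
i=0: S_0 = 4.87 * (-0.95)^0 = 4.87
i=1: S_1 = 4.87 * (-0.95)^1 ≈ -4.63
i=2: S_2 = 4.87 * (-0.95)^2 ≈ 4.4
i=3: S_3 = 4.87 * (-0.95)^3 ≈ -4.18
The first 4 terms are: [4.87, -4.63, 4.4, -4.18]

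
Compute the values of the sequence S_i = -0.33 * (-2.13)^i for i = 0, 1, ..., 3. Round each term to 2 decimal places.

This is a geometric sequence.
i=0: S_0 = -0.33 * (-2.13)^0 = -0.33
i=1: S_1 = -0.33 * (-2.13)^1 ≈ 0.7
i=2: S_2 = -0.33 * (-2.13)^2 ≈ -1.5
i=3: S_3 = -0.33 * (-2.13)^3 ≈ 3.19
The first 4 terms are: [-0.33, 0.7, -1.5, 3.19]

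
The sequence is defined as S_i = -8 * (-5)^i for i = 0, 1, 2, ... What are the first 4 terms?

This is a geometric sequence.
i=0: S_0 = -8 * (-5)^0 = -8
i=1: S_1 = -8 * (-5)^1 = 40
i=2: S_2 = -8 * (-5)^2 = -200
i=3: S_3 = -8 * (-5)^3 = 1000
The first 4 terms are: [-8, 40, -200, 1000]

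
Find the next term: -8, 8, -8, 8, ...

Ratios: 8 / -8 = -1.0
This is a geometric sequence with common ratio r = -1.
Next term = 8 * -1 = -8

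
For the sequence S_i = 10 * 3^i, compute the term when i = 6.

S_6 = 10 * 3^6 = 10 * 729 = 7290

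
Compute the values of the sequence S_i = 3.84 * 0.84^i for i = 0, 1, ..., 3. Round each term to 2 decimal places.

This is a geometric sequence.
i=0: S_0 = 3.84 * 0.84^0 = 3.84
i=1: S_1 = 3.84 * 0.84^1 ≈ 3.23
i=2: S_2 = 3.84 * 0.84^2 ≈ 2.71
i=3: S_3 = 3.84 * 0.84^3 ≈ 2.28
The first 4 terms are: [3.84, 3.23, 2.71, 2.28]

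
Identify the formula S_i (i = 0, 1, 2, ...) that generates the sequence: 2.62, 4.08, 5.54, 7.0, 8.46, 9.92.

Check differences: 4.08 - 2.62 = 1.46
5.54 - 4.08 = 1.46
Common difference d = 1.46.
First term a = 2.62.
Formula: S_i = 2.62 + 1.46*i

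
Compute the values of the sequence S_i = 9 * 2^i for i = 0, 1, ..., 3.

This is a geometric sequence.
i=0: S_0 = 9 * 2^0 = 9
i=1: S_1 = 9 * 2^1 = 18
i=2: S_2 = 9 * 2^2 = 36
i=3: S_3 = 9 * 2^3 = 72
The first 4 terms are: [9, 18, 36, 72]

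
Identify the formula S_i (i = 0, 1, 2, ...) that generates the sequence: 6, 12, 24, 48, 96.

Check ratios: 12 / 6 = 2.0
Common ratio r = 2.
First term a = 6.
Formula: S_i = 6 * 2^i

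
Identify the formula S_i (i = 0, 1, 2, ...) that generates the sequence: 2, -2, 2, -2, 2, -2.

Check ratios: -2 / 2 = -1.0
Common ratio r = -1.
First term a = 2.
Formula: S_i = 2 * (-1)^i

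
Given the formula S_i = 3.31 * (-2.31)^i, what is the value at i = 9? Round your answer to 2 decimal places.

S_9 = 3.31 * (-2.31)^9 ≈ 3.31 * -1872.8708 ≈ -6199.2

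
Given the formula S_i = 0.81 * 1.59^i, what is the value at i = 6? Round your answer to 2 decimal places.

S_6 = 0.81 * 1.59^6 ≈ 0.81 * 16.1578 ≈ 13.09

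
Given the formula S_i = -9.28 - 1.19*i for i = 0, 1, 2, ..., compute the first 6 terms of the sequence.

This is an arithmetic sequence.
i=0: S_0 = -9.28 + -1.19*0 = -9.28
i=1: S_1 = -9.28 + -1.19*1 = -10.47
i=2: S_2 = -9.28 + -1.19*2 = -11.66
i=3: S_3 = -9.28 + -1.19*3 = -12.85
i=4: S_4 = -9.28 + -1.19*4 = -14.04
i=5: S_5 = -9.28 + -1.19*5 = -15.23
The first 6 terms are: [-9.28, -10.47, -11.66, -12.85, -14.04, -15.23]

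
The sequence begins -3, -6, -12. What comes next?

Ratios: -6 / -3 = 2.0
This is a geometric sequence with common ratio r = 2.
Next term = -12 * 2 = -24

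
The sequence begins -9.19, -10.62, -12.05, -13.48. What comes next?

Differences: -10.62 - -9.19 = -1.43
This is an arithmetic sequence with common difference d = -1.43.
Next term = -13.48 + -1.43 = -14.91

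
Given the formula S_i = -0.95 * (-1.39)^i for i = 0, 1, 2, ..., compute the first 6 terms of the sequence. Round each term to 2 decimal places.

This is a geometric sequence.
i=0: S_0 = -0.95 * (-1.39)^0 = -0.95
i=1: S_1 = -0.95 * (-1.39)^1 ≈ 1.32
i=2: S_2 = -0.95 * (-1.39)^2 ≈ -1.84
i=3: S_3 = -0.95 * (-1.39)^3 ≈ 2.55
i=4: S_4 = -0.95 * (-1.39)^4 ≈ -3.55
i=5: S_5 = -0.95 * (-1.39)^5 ≈ 4.93
The first 6 terms are: [-0.95, 1.32, -1.84, 2.55, -3.55, 4.93]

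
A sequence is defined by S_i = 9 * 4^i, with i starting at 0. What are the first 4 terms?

This is a geometric sequence.
i=0: S_0 = 9 * 4^0 = 9
i=1: S_1 = 9 * 4^1 = 36
i=2: S_2 = 9 * 4^2 = 144
i=3: S_3 = 9 * 4^3 = 576
The first 4 terms are: [9, 36, 144, 576]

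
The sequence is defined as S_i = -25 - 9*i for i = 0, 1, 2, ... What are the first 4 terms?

This is an arithmetic sequence.
i=0: S_0 = -25 + -9*0 = -25
i=1: S_1 = -25 + -9*1 = -34
i=2: S_2 = -25 + -9*2 = -43
i=3: S_3 = -25 + -9*3 = -52
The first 4 terms are: [-25, -34, -43, -52]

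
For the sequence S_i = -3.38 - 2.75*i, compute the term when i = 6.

S_6 = -3.38 + -2.75*6 = -3.38 + -16.5 = -19.88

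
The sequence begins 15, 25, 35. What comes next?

Differences: 25 - 15 = 10
This is an arithmetic sequence with common difference d = 10.
Next term = 35 + 10 = 45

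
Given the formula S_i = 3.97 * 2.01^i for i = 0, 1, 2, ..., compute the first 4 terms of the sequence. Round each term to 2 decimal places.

This is a geometric sequence.
i=0: S_0 = 3.97 * 2.01^0 = 3.97
i=1: S_1 = 3.97 * 2.01^1 ≈ 7.98
i=2: S_2 = 3.97 * 2.01^2 ≈ 16.04
i=3: S_3 = 3.97 * 2.01^3 ≈ 32.24
The first 4 terms are: [3.97, 7.98, 16.04, 32.24]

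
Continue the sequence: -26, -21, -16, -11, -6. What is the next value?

Differences: -21 - -26 = 5
This is an arithmetic sequence with common difference d = 5.
Next term = -6 + 5 = -1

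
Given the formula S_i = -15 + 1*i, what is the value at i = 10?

S_10 = -15 + 1*10 = -15 + 10 = -5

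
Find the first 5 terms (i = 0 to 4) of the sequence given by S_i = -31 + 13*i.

This is an arithmetic sequence.
i=0: S_0 = -31 + 13*0 = -31
i=1: S_1 = -31 + 13*1 = -18
i=2: S_2 = -31 + 13*2 = -5
i=3: S_3 = -31 + 13*3 = 8
i=4: S_4 = -31 + 13*4 = 21
The first 5 terms are: [-31, -18, -5, 8, 21]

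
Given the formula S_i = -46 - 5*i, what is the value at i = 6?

S_6 = -46 + -5*6 = -46 + -30 = -76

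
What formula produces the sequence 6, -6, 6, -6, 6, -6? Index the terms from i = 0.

Check ratios: -6 / 6 = -1.0
Common ratio r = -1.
First term a = 6.
Formula: S_i = 6 * (-1)^i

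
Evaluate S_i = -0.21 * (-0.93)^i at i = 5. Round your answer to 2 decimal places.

S_5 = -0.21 * (-0.93)^5 ≈ -0.21 * -0.6957 ≈ 0.15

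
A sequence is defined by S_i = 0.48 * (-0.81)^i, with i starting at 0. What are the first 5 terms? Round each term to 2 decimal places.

This is a geometric sequence.
i=0: S_0 = 0.48 * (-0.81)^0 = 0.48
i=1: S_1 = 0.48 * (-0.81)^1 ≈ -0.39
i=2: S_2 = 0.48 * (-0.81)^2 ≈ 0.31
i=3: S_3 = 0.48 * (-0.81)^3 ≈ -0.26
i=4: S_4 = 0.48 * (-0.81)^4 ≈ 0.21
The first 5 terms are: [0.48, -0.39, 0.31, -0.26, 0.21]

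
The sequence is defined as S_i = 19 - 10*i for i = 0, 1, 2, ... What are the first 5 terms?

This is an arithmetic sequence.
i=0: S_0 = 19 + -10*0 = 19
i=1: S_1 = 19 + -10*1 = 9
i=2: S_2 = 19 + -10*2 = -1
i=3: S_3 = 19 + -10*3 = -11
i=4: S_4 = 19 + -10*4 = -21
The first 5 terms are: [19, 9, -1, -11, -21]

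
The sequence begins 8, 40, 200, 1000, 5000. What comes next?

Ratios: 40 / 8 = 5.0
This is a geometric sequence with common ratio r = 5.
Next term = 5000 * 5 = 25000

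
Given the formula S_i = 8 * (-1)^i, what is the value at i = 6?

S_6 = 8 * (-1)^6 = 8 * 1 = 8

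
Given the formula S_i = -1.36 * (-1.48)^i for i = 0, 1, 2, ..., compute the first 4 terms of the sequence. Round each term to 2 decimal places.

This is a geometric sequence.
i=0: S_0 = -1.36 * (-1.48)^0 = -1.36
i=1: S_1 = -1.36 * (-1.48)^1 ≈ 2.01
i=2: S_2 = -1.36 * (-1.48)^2 ≈ -2.98
i=3: S_3 = -1.36 * (-1.48)^3 ≈ 4.41
The first 4 terms are: [-1.36, 2.01, -2.98, 4.41]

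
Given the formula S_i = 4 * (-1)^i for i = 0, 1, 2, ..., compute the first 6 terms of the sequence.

This is a geometric sequence.
i=0: S_0 = 4 * (-1)^0 = 4
i=1: S_1 = 4 * (-1)^1 = -4
i=2: S_2 = 4 * (-1)^2 = 4
i=3: S_3 = 4 * (-1)^3 = -4
i=4: S_4 = 4 * (-1)^4 = 4
i=5: S_5 = 4 * (-1)^5 = -4
The first 6 terms are: [4, -4, 4, -4, 4, -4]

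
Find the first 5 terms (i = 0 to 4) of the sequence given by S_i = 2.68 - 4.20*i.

This is an arithmetic sequence.
i=0: S_0 = 2.68 + -4.2*0 = 2.68
i=1: S_1 = 2.68 + -4.2*1 = -1.52
i=2: S_2 = 2.68 + -4.2*2 = -5.72
i=3: S_3 = 2.68 + -4.2*3 = -9.92
i=4: S_4 = 2.68 + -4.2*4 = -14.12
The first 5 terms are: [2.68, -1.52, -5.72, -9.92, -14.12]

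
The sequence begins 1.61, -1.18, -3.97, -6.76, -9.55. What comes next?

Differences: -1.18 - 1.61 = -2.79
This is an arithmetic sequence with common difference d = -2.79.
Next term = -9.55 + -2.79 = -12.34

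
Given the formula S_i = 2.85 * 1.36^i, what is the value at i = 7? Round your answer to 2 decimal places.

S_7 = 2.85 * 1.36^7 ≈ 2.85 * 8.6054 ≈ 24.53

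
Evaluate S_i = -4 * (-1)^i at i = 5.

S_5 = -4 * (-1)^5 = -4 * -1 = 4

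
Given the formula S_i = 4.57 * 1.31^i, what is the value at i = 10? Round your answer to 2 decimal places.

S_10 = 4.57 * 1.31^10 ≈ 4.57 * 14.8838 ≈ 68.02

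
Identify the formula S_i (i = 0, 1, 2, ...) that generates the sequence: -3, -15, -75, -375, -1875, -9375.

Check ratios: -15 / -3 = 5.0
Common ratio r = 5.
First term a = -3.
Formula: S_i = -3 * 5^i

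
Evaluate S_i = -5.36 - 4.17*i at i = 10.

S_10 = -5.36 + -4.17*10 = -5.36 + -41.7 = -47.06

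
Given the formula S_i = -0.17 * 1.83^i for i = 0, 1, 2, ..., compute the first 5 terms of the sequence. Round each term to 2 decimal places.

This is a geometric sequence.
i=0: S_0 = -0.17 * 1.83^0 = -0.17
i=1: S_1 = -0.17 * 1.83^1 ≈ -0.31
i=2: S_2 = -0.17 * 1.83^2 ≈ -0.57
i=3: S_3 = -0.17 * 1.83^3 ≈ -1.04
i=4: S_4 = -0.17 * 1.83^4 ≈ -1.91
The first 5 terms are: [-0.17, -0.31, -0.57, -1.04, -1.91]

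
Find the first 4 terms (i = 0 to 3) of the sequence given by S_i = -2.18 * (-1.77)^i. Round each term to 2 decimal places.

This is a geometric sequence.
i=0: S_0 = -2.18 * (-1.77)^0 = -2.18
i=1: S_1 = -2.18 * (-1.77)^1 ≈ 3.86
i=2: S_2 = -2.18 * (-1.77)^2 ≈ -6.83
i=3: S_3 = -2.18 * (-1.77)^3 ≈ 12.09
The first 4 terms are: [-2.18, 3.86, -6.83, 12.09]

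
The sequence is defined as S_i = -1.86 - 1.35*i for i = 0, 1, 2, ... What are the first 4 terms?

This is an arithmetic sequence.
i=0: S_0 = -1.86 + -1.35*0 = -1.86
i=1: S_1 = -1.86 + -1.35*1 = -3.21
i=2: S_2 = -1.86 + -1.35*2 = -4.56
i=3: S_3 = -1.86 + -1.35*3 = -5.91
The first 4 terms are: [-1.86, -3.21, -4.56, -5.91]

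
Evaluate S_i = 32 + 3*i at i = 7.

S_7 = 32 + 3*7 = 32 + 21 = 53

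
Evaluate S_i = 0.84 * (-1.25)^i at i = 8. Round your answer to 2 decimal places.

S_8 = 0.84 * (-1.25)^8 ≈ 0.84 * 5.9605 ≈ 5.01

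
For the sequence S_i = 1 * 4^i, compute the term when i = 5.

S_5 = 1 * 4^5 = 1 * 1024 = 1024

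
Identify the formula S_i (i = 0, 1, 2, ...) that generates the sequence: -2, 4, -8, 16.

Check ratios: 4 / -2 = -2.0
Common ratio r = -2.
First term a = -2.
Formula: S_i = -2 * (-2)^i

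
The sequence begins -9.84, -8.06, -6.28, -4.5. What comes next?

Differences: -8.06 - -9.84 = 1.78
This is an arithmetic sequence with common difference d = 1.78.
Next term = -4.5 + 1.78 = -2.72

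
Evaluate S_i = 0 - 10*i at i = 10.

S_10 = 0 + -10*10 = 0 + -100 = -100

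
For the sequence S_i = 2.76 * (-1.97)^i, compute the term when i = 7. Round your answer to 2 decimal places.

S_7 = 2.76 * (-1.97)^7 ≈ 2.76 * -115.1499 ≈ -317.81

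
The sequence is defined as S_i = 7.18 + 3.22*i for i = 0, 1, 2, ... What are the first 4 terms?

This is an arithmetic sequence.
i=0: S_0 = 7.18 + 3.22*0 = 7.18
i=1: S_1 = 7.18 + 3.22*1 = 10.4
i=2: S_2 = 7.18 + 3.22*2 = 13.62
i=3: S_3 = 7.18 + 3.22*3 = 16.84
The first 4 terms are: [7.18, 10.4, 13.62, 16.84]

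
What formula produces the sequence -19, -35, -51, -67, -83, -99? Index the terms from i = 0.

Check differences: -35 - -19 = -16
-51 - -35 = -16
Common difference d = -16.
First term a = -19.
Formula: S_i = -19 - 16*i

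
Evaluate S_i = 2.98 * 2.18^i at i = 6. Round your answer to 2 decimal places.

S_6 = 2.98 * 2.18^6 ≈ 2.98 * 107.3344 ≈ 319.86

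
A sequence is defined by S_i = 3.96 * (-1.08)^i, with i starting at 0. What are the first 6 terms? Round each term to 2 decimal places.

This is a geometric sequence.
i=0: S_0 = 3.96 * (-1.08)^0 = 3.96
i=1: S_1 = 3.96 * (-1.08)^1 ≈ -4.28
i=2: S_2 = 3.96 * (-1.08)^2 ≈ 4.62
i=3: S_3 = 3.96 * (-1.08)^3 ≈ -4.99
i=4: S_4 = 3.96 * (-1.08)^4 ≈ 5.39
i=5: S_5 = 3.96 * (-1.08)^5 ≈ -5.82
The first 6 terms are: [3.96, -4.28, 4.62, -4.99, 5.39, -5.82]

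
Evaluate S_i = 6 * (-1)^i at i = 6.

S_6 = 6 * (-1)^6 = 6 * 1 = 6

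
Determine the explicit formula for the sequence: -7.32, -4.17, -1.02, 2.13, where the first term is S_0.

Check differences: -4.17 - -7.32 = 3.15
-1.02 - -4.17 = 3.15
Common difference d = 3.15.
First term a = -7.32.
Formula: S_i = -7.32 + 3.15*i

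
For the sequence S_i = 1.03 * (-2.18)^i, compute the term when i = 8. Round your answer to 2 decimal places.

S_8 = 1.03 * (-2.18)^8 ≈ 1.03 * 510.096 ≈ 525.4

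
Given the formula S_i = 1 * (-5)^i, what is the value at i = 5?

S_5 = 1 * (-5)^5 = 1 * -3125 = -3125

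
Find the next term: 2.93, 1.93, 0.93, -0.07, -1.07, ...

Differences: 1.93 - 2.93 = -1.0
This is an arithmetic sequence with common difference d = -1.0.
Next term = -1.07 + -1.0 = -2.07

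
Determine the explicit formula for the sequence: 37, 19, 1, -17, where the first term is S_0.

Check differences: 19 - 37 = -18
1 - 19 = -18
Common difference d = -18.
First term a = 37.
Formula: S_i = 37 - 18*i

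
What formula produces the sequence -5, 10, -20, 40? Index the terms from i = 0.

Check ratios: 10 / -5 = -2.0
Common ratio r = -2.
First term a = -5.
Formula: S_i = -5 * (-2)^i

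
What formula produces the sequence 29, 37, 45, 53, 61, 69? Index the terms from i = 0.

Check differences: 37 - 29 = 8
45 - 37 = 8
Common difference d = 8.
First term a = 29.
Formula: S_i = 29 + 8*i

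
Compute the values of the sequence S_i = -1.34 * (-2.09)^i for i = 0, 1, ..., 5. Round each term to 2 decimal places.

This is a geometric sequence.
i=0: S_0 = -1.34 * (-2.09)^0 = -1.34
i=1: S_1 = -1.34 * (-2.09)^1 ≈ 2.8
i=2: S_2 = -1.34 * (-2.09)^2 ≈ -5.85
i=3: S_3 = -1.34 * (-2.09)^3 ≈ 12.23
i=4: S_4 = -1.34 * (-2.09)^4 ≈ -25.57
i=5: S_5 = -1.34 * (-2.09)^5 ≈ 53.44
The first 6 terms are: [-1.34, 2.8, -5.85, 12.23, -25.57, 53.44]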